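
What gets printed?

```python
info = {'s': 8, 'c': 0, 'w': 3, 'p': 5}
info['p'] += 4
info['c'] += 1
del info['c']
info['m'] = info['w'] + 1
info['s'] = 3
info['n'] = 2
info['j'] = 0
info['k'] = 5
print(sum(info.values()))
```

info['p'] = 5+4 = 9 → {'s': 8, 'c': 0, 'w': 3, 'p': 9}
info['c'] = 0+1 = 1 → {'s': 8, 'c': 1, 'w': 3, 'p': 9}
del 'c' → {'s': 8, 'w': 3, 'p': 9}
info['m'] = info['w']+1 = 4 → {'s': 8, 'w': 3, 'p': 9, 'm': 4}
info['s'] = 3 → {'s': 3, 'w': 3, 'p': 9, 'm': 4}
info['n'] = 2 → {'s': 3, 'w': 3, 'p': 9, 'm': 4, 'n': 2}
info['j'] = 0 → {'s': 3, 'w': 3, 'p': 9, 'm': 4, 'n': 2, 'j': 0}
info['k'] = 5 → {'s': 3, 'w': 3, 'p': 9, 'm': 4, 'n': 2, 'j': 0, 'k': 5}
sum of values = 26

26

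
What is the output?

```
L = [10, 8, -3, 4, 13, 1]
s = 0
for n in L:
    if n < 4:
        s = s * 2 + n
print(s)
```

n=10: not <4
n=8: not <4
n=-3: <4, s = 0*2+(-3) = -3
n=4: not <4
n=13: not <4
n=1: <4, s = (-3)*2+1 = -5

-5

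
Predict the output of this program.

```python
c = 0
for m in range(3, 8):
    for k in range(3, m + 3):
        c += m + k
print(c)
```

m=3,k=3: c = 0+6 = 6
m=3,k=4: c = 6+7 = 13
m=3,k=5: c = 13+8 = 21
m=4,k=3: c = 21+7 = 28
m=4,k=4: c = 28+8 = 36
m=4,k=5: c = 36+9 = 45
m=4,k=6: c = 45+10 = 55
m=5,k=3: c = 55+8 = 63
m=5,k=4: c = 63+9 = 72
m=5,k=5: c = 72+10 = 82
m=5,k=6: c = 82+11 = 93
m=5,k=7: c = 93+12 = 105
m=6,k=3: c = 105+9 = 114
m=6,k=4: c = 114+10 = 124
m=6,k=5: c = 124+11 = 135
m=6,k=6: c = 135+12 = 147
m=6,k=7: c = 147+13 = 160
m=6,k=8: c = 160+14 = 174
m=7,k=3: c = 174+10 = 184
m=7,k=4: c = 184+11 = 195
m=7,k=5: c = 195+12 = 207
m=7,k=6: c = 207+13 = 220
m=7,k=7: c = 220+14 = 234
m=7,k=8: c = 234+15 = 249
m=7,k=9: c = 249+16 = 265

265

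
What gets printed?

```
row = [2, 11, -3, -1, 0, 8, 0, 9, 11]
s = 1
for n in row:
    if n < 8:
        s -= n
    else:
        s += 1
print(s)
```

n=2: <8, s = 1-2 = -1
n=11: not <8, s = (-1)+1 = 0
n=-3: <8, s = 0-(-3) = 3
n=-1: <8, s = 3-(-1) = 4
n=0: <8, s = 4-0 = 4
n=8: not <8, s = 4+1 = 5
n=0: <8, s = 5-0 = 5
n=9: not <8, s = 5+1 = 6
n=11: not <8, s = 6+1 = 7

7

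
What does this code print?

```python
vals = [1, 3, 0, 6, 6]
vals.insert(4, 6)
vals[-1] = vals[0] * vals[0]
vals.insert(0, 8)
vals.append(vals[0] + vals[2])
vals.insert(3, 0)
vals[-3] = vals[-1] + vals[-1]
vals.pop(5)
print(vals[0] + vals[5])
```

30

insert 6 at 4 → [1, 3, 0, 6, 6, 6]
vals[-1] = vals[0]*vals[0] = 1*1 = 1 → [1, 3, 0, 6, 6, 1]
insert 8 at 0 → [8, 1, 3, 0, 6, 6, 1]
append vals[0]+vals[2] = 8+3 = 11 → [8, 1, 3, 0, 6, 6, 1, 11]
insert 0 at 3 → [8, 1, 3, 0, 0, 6, 6, 1, 11]
vals[-3] = vals[-1]+vals[-1] = 11+11 = 22 → [8, 1, 3, 0, 0, 6, 22, 1, 11]
pop(5) removes 6 → [8, 1, 3, 0, 0, 22, 1, 11]
vals[0]+vals[5] = 8+22 = 30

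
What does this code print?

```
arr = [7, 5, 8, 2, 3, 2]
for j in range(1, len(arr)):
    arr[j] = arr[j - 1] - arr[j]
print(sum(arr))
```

-29

j=1: arr[1] = 7-5 = 2 → [7, 2, 8, 2, 3, 2]
j=2: arr[2] = 2-8 = -6 → [7, 2, -6, 2, 3, 2]
j=3: arr[3] = (-6)-2 = -8 → [7, 2, -6, -8, 3, 2]
j=4: arr[4] = (-8)-3 = -11 → [7, 2, -6, -8, -11, 2]
j=5: arr[5] = (-11)-2 = -13 → [7, 2, -6, -8, -11, -13]
sum = -29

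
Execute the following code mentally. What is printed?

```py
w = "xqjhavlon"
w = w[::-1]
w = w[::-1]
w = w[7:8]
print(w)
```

o

reverse → 'nolvahjqx'
reverse → 'xqjhavlon'
slice [7:8] → 'o'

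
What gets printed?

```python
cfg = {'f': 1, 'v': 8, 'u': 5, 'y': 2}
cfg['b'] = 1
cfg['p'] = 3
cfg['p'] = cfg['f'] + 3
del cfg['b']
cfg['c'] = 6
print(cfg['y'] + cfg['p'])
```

6

cfg['b'] = 1 → {'f': 1, 'v': 8, 'u': 5, 'y': 2, 'b': 1}
cfg['p'] = 3 → {'f': 1, 'v': 8, 'u': 5, 'y': 2, 'b': 1, 'p': 3}
cfg['p'] = cfg['f']+3 = 4 → {'f': 1, 'v': 8, 'u': 5, 'y': 2, 'b': 1, 'p': 4}
del 'b' → {'f': 1, 'v': 8, 'u': 5, 'y': 2, 'p': 4}
cfg['c'] = 6 → {'f': 1, 'v': 8, 'u': 5, 'y': 2, 'p': 4, 'c': 6}
cfg['y']+cfg['p'] = 2+4 = 6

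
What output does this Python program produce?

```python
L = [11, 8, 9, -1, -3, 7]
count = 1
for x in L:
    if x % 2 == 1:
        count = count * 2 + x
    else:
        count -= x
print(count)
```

149

x=11: odd, count = 1*2+11 = 13
x=8: not odd, count = 13-8 = 5
x=9: odd, count = 5*2+9 = 19
x=-1: odd, count = 19*2+(-1) = 37
x=-3: odd, count = 37*2+(-3) = 71
x=7: odd, count = 71*2+7 = 149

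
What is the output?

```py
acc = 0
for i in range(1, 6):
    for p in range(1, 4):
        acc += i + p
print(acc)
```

75

i=1,p=1: acc = 0+2 = 2
i=1,p=2: acc = 2+3 = 5
i=1,p=3: acc = 5+4 = 9
i=2,p=1: acc = 9+3 = 12
i=2,p=2: acc = 12+4 = 16
i=2,p=3: acc = 16+5 = 21
i=3,p=1: acc = 21+4 = 25
i=3,p=2: acc = 25+5 = 30
i=3,p=3: acc = 30+6 = 36
i=4,p=1: acc = 36+5 = 41
i=4,p=2: acc = 41+6 = 47
i=4,p=3: acc = 47+7 = 54
i=5,p=1: acc = 54+6 = 60
i=5,p=2: acc = 60+7 = 67
i=5,p=3: acc = 67+8 = 75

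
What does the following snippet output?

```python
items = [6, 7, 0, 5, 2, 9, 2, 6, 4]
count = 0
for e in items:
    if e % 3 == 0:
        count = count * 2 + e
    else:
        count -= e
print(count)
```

-20

e=6: %3==0, count = 0*2+6 = 6
e=7: not %3==0, count = 6-7 = -1
e=0: %3==0, count = (-1)*2+0 = -2
e=5: not %3==0, count = (-2)-5 = -7
e=2: not %3==0, count = (-7)-2 = -9
e=9: %3==0, count = (-9)*2+9 = -9
e=2: not %3==0, count = (-9)-2 = -11
e=6: %3==0, count = (-11)*2+6 = -16
e=4: not %3==0, count = (-16)-4 = -20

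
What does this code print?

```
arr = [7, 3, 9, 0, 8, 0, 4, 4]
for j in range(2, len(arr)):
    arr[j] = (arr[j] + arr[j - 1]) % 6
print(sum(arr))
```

18

j=2: arr[2] = (9+3)%6 = 0 → [7, 3, 0, 0, 8, 0, 4, 4]
j=3: arr[3] = (0+0)%6 = 0 → [7, 3, 0, 0, 8, 0, 4, 4]
j=4: arr[4] = (8+0)%6 = 2 → [7, 3, 0, 0, 2, 0, 4, 4]
j=5: arr[5] = (0+2)%6 = 2 → [7, 3, 0, 0, 2, 2, 4, 4]
j=6: arr[6] = (4+2)%6 = 0 → [7, 3, 0, 0, 2, 2, 0, 4]
j=7: arr[7] = (4+0)%6 = 4 → [7, 3, 0, 0, 2, 2, 0, 4]
sum = 18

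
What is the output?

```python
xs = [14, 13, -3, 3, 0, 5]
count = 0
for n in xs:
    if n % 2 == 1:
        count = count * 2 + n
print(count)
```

n=14: not odd
n=13: odd, count = 0*2+13 = 13
n=-3: odd, count = 13*2+(-3) = 23
n=3: odd, count = 23*2+3 = 49
n=0: not odd
n=5: odd, count = 49*2+5 = 103

103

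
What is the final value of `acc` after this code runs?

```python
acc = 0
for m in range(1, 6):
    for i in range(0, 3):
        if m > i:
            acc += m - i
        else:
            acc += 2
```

m=1,i=0: 1>0, acc = 0+1 = 1
m=1,i=1: not 1>1, acc = 1+2 = 3
m=1,i=2: not 1>2, acc = 3+2 = 5
m=2,i=0: 2>0, acc = 5+2 = 7
m=2,i=1: 2>1, acc = 7+1 = 8
m=2,i=2: not 2>2, acc = 8+2 = 10
m=3,i=0: 3>0, acc = 10+3 = 13
m=3,i=1: 3>1, acc = 13+2 = 15
m=3,i=2: 3>2, acc = 15+1 = 16
m=4,i=0: 4>0, acc = 16+4 = 20
m=4,i=1: 4>1, acc = 20+3 = 23
m=4,i=2: 4>2, acc = 23+2 = 25
m=5,i=0: 5>0, acc = 25+5 = 30
m=5,i=1: 5>1, acc = 30+4 = 34
m=5,i=2: 5>2, acc = 34+3 = 37

37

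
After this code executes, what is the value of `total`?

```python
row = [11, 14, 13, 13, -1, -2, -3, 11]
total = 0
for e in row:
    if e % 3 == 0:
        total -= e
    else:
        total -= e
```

e=11: not %3==0, total = 0-11 = -11
e=14: not %3==0, total = (-11)-14 = -25
e=13: not %3==0, total = (-25)-13 = -38
e=13: not %3==0, total = (-38)-13 = -51
e=-1: not %3==0, total = (-51)-(-1) = -50
e=-2: not %3==0, total = (-50)-(-2) = -48
e=-3: %3==0, total = (-48)-(-3) = -45
e=11: not %3==0, total = (-45)-11 = -56

-56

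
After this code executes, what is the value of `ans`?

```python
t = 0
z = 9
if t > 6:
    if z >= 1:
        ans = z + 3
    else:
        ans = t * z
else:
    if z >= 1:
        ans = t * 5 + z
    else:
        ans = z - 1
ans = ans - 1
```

t=0, z=9
t > 6 is False; z >= 1 is True
→ ans = t * 5 + z = 9
ans = 9-1 = 8

8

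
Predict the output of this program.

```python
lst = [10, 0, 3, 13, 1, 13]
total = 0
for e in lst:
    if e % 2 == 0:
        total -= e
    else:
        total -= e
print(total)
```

-40

e=10: even, total = 0-10 = -10
e=0: even, total = (-10)-0 = -10
e=3: not even, total = (-10)-3 = -13
e=13: not even, total = (-13)-13 = -26
e=1: not even, total = (-26)-1 = -27
e=13: not even, total = (-27)-13 = -40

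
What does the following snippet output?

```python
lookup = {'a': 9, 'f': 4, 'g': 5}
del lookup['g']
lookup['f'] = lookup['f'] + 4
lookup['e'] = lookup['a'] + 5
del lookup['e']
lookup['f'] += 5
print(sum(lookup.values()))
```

del 'g' → {'a': 9, 'f': 4}
lookup['f'] = lookup['f']+4 = 8 → {'a': 9, 'f': 8}
lookup['e'] = lookup['a']+5 = 14 → {'a': 9, 'f': 8, 'e': 14}
del 'e' → {'a': 9, 'f': 8}
lookup['f'] = 8+5 = 13 → {'a': 9, 'f': 13}
sum of values = 22

22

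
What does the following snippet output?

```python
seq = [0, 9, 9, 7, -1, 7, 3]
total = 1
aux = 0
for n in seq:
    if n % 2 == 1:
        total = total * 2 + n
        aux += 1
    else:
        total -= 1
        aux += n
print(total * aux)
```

n=0: not odd, total = 1-1 = 0; aux=0
n=9: odd, total = 0*2+9 = 9; aux=1
n=9: odd, total = 9*2+9 = 27; aux=2
n=7: odd, total = 27*2+7 = 61; aux=3
n=-1: odd, total = 61*2+(-1) = 121; aux=4
n=7: odd, total = 121*2+7 = 249; aux=5
n=3: odd, total = 249*2+3 = 501; aux=6
total*aux = 501*6 = 3006

3006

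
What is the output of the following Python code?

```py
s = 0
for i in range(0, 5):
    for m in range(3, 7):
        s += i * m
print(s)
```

i=0,m=3: s = 0+0 = 0
i=0,m=4: s = 0+0 = 0
i=0,m=5: s = 0+0 = 0
i=0,m=6: s = 0+0 = 0
i=1,m=3: s = 0+3 = 3
i=1,m=4: s = 3+4 = 7
i=1,m=5: s = 7+5 = 12
i=1,m=6: s = 12+6 = 18
i=2,m=3: s = 18+6 = 24
i=2,m=4: s = 24+8 = 32
i=2,m=5: s = 32+10 = 42
i=2,m=6: s = 42+12 = 54
i=3,m=3: s = 54+9 = 63
i=3,m=4: s = 63+12 = 75
i=3,m=5: s = 75+15 = 90
i=3,m=6: s = 90+18 = 108
i=4,m=3: s = 108+12 = 120
i=4,m=4: s = 120+16 = 136
i=4,m=5: s = 136+20 = 156
i=4,m=6: s = 156+24 = 180

180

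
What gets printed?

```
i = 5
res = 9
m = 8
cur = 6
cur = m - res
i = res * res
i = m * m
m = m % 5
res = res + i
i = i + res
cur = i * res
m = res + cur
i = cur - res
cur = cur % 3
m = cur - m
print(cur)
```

2

cur = 8-9 = -1
i = 9*9 = 81
i = 8*8 = 64
m = 8%5 = 3
res = 9+64 = 73
i = 64+73 = 137
cur = 137*73 = 10001
m = 73+10001 = 10074
i = 10001-73 = 9928
cur = 10001%3 = 2
m = 2-10074 = -10072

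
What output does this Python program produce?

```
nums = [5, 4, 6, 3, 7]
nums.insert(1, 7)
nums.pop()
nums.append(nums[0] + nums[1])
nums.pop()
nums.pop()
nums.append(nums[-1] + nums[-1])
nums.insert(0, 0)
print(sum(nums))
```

34

insert 7 at 1 → [5, 7, 4, 6, 3, 7]
pop() removes 7 → [5, 7, 4, 6, 3]
append nums[0]+nums[1] = 5+7 = 12 → [5, 7, 4, 6, 3, 12]
pop() removes 12 → [5, 7, 4, 6, 3]
pop() removes 3 → [5, 7, 4, 6]
append nums[-1]+nums[-1] = 6+6 = 12 → [5, 7, 4, 6, 12]
insert 0 at 0 → [0, 5, 7, 4, 6, 12]
sum = 34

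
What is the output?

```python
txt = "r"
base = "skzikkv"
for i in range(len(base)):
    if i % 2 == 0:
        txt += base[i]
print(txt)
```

i=0: add 's' → 'rs'
i=1: skip
i=2: add 'z' → 'rsz'
i=3: skip
i=4: add 'k' → 'rszk'
i=5: skip
i=6: add 'v' → 'rszkv'

rszkv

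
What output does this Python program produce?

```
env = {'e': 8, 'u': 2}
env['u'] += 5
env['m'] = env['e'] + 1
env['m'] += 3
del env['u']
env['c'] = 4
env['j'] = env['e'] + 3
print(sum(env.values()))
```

env['u'] = 2+5 = 7 → {'e': 8, 'u': 7}
env['m'] = env['e']+1 = 9 → {'e': 8, 'u': 7, 'm': 9}
env['m'] = 9+3 = 12 → {'e': 8, 'u': 7, 'm': 12}
del 'u' → {'e': 8, 'm': 12}
env['c'] = 4 → {'e': 8, 'm': 12, 'c': 4}
env['j'] = env['e']+3 = 11 → {'e': 8, 'm': 12, 'c': 4, 'j': 11}
sum of values = 35

35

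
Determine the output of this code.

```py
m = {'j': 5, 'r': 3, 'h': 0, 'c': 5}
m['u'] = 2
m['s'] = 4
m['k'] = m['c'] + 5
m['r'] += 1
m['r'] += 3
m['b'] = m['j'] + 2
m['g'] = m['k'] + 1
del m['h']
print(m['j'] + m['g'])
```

16

m['u'] = 2 → {'j': 5, 'r': 3, 'h': 0, 'c': 5, 'u': 2}
m['s'] = 4 → {'j': 5, 'r': 3, 'h': 0, 'c': 5, 'u': 2, 's': 4}
m['k'] = m['c']+5 = 10 → {'j': 5, 'r': 3, 'h': 0, 'c': 5, 'u': 2, 's': 4, 'k': 10}
m['r'] = 3+1 = 4 → {'j': 5, 'r': 4, 'h': 0, 'c': 5, 'u': 2, 's': 4, 'k': 10}
m['r'] = 4+3 = 7 → {'j': 5, 'r': 7, 'h': 0, 'c': 5, 'u': 2, 's': 4, 'k': 10}
m['b'] = m['j']+2 = 7 → {'j': 5, 'r': 7, 'h': 0, 'c': 5, 'u': 2, 's': 4, 'k': 10, 'b': 7}
m['g'] = m['k']+1 = 11 → {'j': 5, 'r': 7, 'h': 0, 'c': 5, 'u': 2, 's': 4, 'k': 10, 'b': 7, 'g': 11}
del 'h' → {'j': 5, 'r': 7, 'c': 5, 'u': 2, 's': 4, 'k': 10, 'b': 7, 'g': 11}
m['j']+m['g'] = 5+11 = 16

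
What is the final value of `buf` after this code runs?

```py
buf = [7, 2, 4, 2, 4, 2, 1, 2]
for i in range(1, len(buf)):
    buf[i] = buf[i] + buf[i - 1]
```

i=1: buf[1] = 2+7 = 9 → [7, 9, 4, 2, 4, 2, 1, 2]
i=2: buf[2] = 4+9 = 13 → [7, 9, 13, 2, 4, 2, 1, 2]
i=3: buf[3] = 2+13 = 15 → [7, 9, 13, 15, 4, 2, 1, 2]
i=4: buf[4] = 4+15 = 19 → [7, 9, 13, 15, 19, 2, 1, 2]
i=5: buf[5] = 2+19 = 21 → [7, 9, 13, 15, 19, 21, 1, 2]
i=6: buf[6] = 1+21 = 22 → [7, 9, 13, 15, 19, 21, 22, 2]
i=7: buf[7] = 2+22 = 24 → [7, 9, 13, 15, 19, 21, 22, 24]

[7, 9, 13, 15, 19, 21, 22, 24]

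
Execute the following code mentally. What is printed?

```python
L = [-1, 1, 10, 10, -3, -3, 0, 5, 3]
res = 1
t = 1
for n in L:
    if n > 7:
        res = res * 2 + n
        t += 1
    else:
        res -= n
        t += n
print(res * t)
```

n=-1: not >7, res = 1-(-1) = 2; t=0
n=1: not >7, res = 2-1 = 1; t=1
n=10: >7, res = 1*2+10 = 12; t=2
n=10: >7, res = 12*2+10 = 34; t=3
n=-3: not >7, res = 34-(-3) = 37; t=0
n=-3: not >7, res = 37-(-3) = 40; t=-3
n=0: not >7, res = 40-0 = 40; t=-3
n=5: not >7, res = 40-5 = 35; t=2
n=3: not >7, res = 35-3 = 32; t=5
res*t = 32*5 = 160

160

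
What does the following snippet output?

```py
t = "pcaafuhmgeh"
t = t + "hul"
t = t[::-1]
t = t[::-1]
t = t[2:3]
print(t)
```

a

+ 'hul' → 'pcaafuhmgehhul'
reverse → 'luhhegmhufaacp'
reverse → 'pcaafuhmgehhul'
slice [2:3] → 'a'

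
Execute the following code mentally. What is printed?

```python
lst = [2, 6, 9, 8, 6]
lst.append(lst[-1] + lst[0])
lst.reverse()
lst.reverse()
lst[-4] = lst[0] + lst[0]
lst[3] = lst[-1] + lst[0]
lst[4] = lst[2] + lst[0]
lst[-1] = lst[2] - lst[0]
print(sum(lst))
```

append lst[-1]+lst[0] = 6+2 = 8 → [2, 6, 9, 8, 6, 8]
reverse → [8, 6, 8, 9, 6, 2]
reverse → [2, 6, 9, 8, 6, 8]
lst[-4] = lst[0]+lst[0] = 2+2 = 4 → [2, 6, 4, 8, 6, 8]
lst[3] = lst[-1]+lst[0] = 8+2 = 10 → [2, 6, 4, 10, 6, 8]
lst[4] = lst[2]+lst[0] = 4+2 = 6 → [2, 6, 4, 10, 6, 8]
lst[-1] = lst[2]-lst[0] = 4-2 = 2 → [2, 6, 4, 10, 6, 2]
sum = 30

30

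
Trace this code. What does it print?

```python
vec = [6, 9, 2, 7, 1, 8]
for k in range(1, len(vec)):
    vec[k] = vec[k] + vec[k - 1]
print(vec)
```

k=1: vec[1] = 9+6 = 15 → [6, 15, 2, 7, 1, 8]
k=2: vec[2] = 2+15 = 17 → [6, 15, 17, 7, 1, 8]
k=3: vec[3] = 7+17 = 24 → [6, 15, 17, 24, 1, 8]
k=4: vec[4] = 1+24 = 25 → [6, 15, 17, 24, 25, 8]
k=5: vec[5] = 8+25 = 33 → [6, 15, 17, 24, 25, 33]

[6, 15, 17, 24, 25, 33]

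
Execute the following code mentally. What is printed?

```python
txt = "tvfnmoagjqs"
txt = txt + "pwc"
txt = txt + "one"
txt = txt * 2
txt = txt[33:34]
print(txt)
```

e

+ 'pwc' → 'tvfnmoagjqspwc'
+ 'one' → 'tvfnmoagjqspwcone'
repeat ×2 → 'tvfnmoagjqspwconetvfnmoagjqspwcone'
slice [33:34] → 'e'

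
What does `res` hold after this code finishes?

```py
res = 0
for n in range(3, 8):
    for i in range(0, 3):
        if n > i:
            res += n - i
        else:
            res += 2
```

n=3,i=0: 3>0, res = 0+3 = 3
n=3,i=1: 3>1, res = 3+2 = 5
n=3,i=2: 3>2, res = 5+1 = 6
n=4,i=0: 4>0, res = 6+4 = 10
n=4,i=1: 4>1, res = 10+3 = 13
n=4,i=2: 4>2, res = 13+2 = 15
n=5,i=0: 5>0, res = 15+5 = 20
n=5,i=1: 5>1, res = 20+4 = 24
n=5,i=2: 5>2, res = 24+3 = 27
n=6,i=0: 6>0, res = 27+6 = 33
n=6,i=1: 6>1, res = 33+5 = 38
n=6,i=2: 6>2, res = 38+4 = 42
n=7,i=0: 7>0, res = 42+7 = 49
n=7,i=1: 7>1, res = 49+6 = 55
n=7,i=2: 7>2, res = 55+5 = 60

60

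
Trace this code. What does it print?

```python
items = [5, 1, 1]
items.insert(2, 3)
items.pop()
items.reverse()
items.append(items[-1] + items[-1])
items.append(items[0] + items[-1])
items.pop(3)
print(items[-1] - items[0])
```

insert 3 at 2 → [5, 1, 3, 1]
pop() removes 1 → [5, 1, 3]
reverse → [3, 1, 5]
append items[-1]+items[-1] = 5+5 = 10 → [3, 1, 5, 10]
append items[0]+items[-1] = 3+10 = 13 → [3, 1, 5, 10, 13]
pop(3) removes 10 → [3, 1, 5, 13]
items[-1]-items[0] = 13-3 = 10

10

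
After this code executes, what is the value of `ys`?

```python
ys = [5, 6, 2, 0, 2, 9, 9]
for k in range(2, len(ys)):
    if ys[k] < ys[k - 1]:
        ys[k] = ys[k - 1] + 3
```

[5, 6, 9, 12, 15, 18, 21]

k=2: 2<6, ys[2] = 6+3 = 9 → [5, 6, 9, 0, 2, 9, 9]
k=3: 0<9, ys[3] = 9+3 = 12 → [5, 6, 9, 12, 2, 9, 9]
k=4: 2<12, ys[4] = 12+3 = 15 → [5, 6, 9, 12, 15, 9, 9]
k=5: 9<15, ys[5] = 15+3 = 18 → [5, 6, 9, 12, 15, 18, 9]
k=6: 9<18, ys[6] = 18+3 = 21 → [5, 6, 9, 12, 15, 18, 21]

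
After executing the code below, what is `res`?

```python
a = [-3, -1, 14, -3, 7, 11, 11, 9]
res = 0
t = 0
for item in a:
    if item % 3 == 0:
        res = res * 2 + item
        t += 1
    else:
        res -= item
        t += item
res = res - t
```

item=-3: %3==0, res = 0*2+(-3) = -3; t=1
item=-1: not %3==0, res = (-3)-(-1) = -2; t=0
item=14: not %3==0, res = (-2)-14 = -16; t=14
item=-3: %3==0, res = (-16)*2+(-3) = -35; t=15
item=7: not %3==0, res = (-35)-7 = -42; t=22
item=11: not %3==0, res = (-42)-11 = -53; t=33
item=11: not %3==0, res = (-53)-11 = -64; t=44
item=9: %3==0, res = (-64)*2+9 = -119; t=45
res-t = (-119)-45 = -164

-164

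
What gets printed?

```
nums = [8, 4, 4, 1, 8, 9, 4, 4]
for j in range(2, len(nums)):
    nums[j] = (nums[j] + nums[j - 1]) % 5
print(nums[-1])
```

4

j=2: nums[2] = (4+4)%5 = 3 → [8, 4, 3, 1, 8, 9, 4, 4]
j=3: nums[3] = (1+3)%5 = 4 → [8, 4, 3, 4, 8, 9, 4, 4]
j=4: nums[4] = (8+4)%5 = 2 → [8, 4, 3, 4, 2, 9, 4, 4]
j=5: nums[5] = (9+2)%5 = 1 → [8, 4, 3, 4, 2, 1, 4, 4]
j=6: nums[6] = (4+1)%5 = 0 → [8, 4, 3, 4, 2, 1, 0, 4]
j=7: nums[7] = (4+0)%5 = 4 → [8, 4, 3, 4, 2, 1, 0, 4]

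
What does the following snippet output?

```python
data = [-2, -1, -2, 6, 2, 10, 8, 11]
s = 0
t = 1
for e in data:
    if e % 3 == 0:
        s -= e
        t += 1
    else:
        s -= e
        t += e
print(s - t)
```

-60

e=-2: not %3==0, s = 0-(-2) = 2; t=-1
e=-1: not %3==0, s = 2-(-1) = 3; t=-2
e=-2: not %3==0, s = 3-(-2) = 5; t=-4
e=6: %3==0, s = 5-6 = -1; t=-3
e=2: not %3==0, s = (-1)-2 = -3; t=-1
e=10: not %3==0, s = (-3)-10 = -13; t=9
e=8: not %3==0, s = (-13)-8 = -21; t=17
e=11: not %3==0, s = (-21)-11 = -32; t=28
s-t = (-32)-28 = -60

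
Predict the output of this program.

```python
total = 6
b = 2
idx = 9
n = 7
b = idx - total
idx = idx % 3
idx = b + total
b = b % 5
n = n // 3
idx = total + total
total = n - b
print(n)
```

2

b = 9-6 = 3
idx = 9%3 = 0
idx = 3+6 = 9
b = 3%5 = 3
n = 7//3 = 2
idx = 6+6 = 12
total = 2-3 = -1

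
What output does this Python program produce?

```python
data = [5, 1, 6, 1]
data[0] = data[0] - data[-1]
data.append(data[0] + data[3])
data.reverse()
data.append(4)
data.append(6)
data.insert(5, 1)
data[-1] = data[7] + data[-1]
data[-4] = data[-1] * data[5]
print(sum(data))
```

data[0] = data[0]-data[-1] = 5-1 = 4 → [4, 1, 6, 1]
append data[0]+data[3] = 4+1 = 5 → [4, 1, 6, 1, 5]
reverse → [5, 1, 6, 1, 4]
append 4 → [5, 1, 6, 1, 4, 4]
append 6 → [5, 1, 6, 1, 4, 4, 6]
insert 1 at 5 → [5, 1, 6, 1, 4, 1, 4, 6]
data[-1] = data[7]+data[-1] = 6+6 = 12 → [5, 1, 6, 1, 4, 1, 4, 12]
data[-4] = data[-1]*data[5] = 12*1 = 12 → [5, 1, 6, 1, 12, 1, 4, 12]
sum = 42

42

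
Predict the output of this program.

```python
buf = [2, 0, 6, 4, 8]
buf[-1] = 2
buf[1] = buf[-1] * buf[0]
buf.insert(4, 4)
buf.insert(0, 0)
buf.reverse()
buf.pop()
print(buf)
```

[2, 4, 4, 6, 4, 2]

buf[-1] = 2 → [2, 0, 6, 4, 2]
buf[1] = buf[-1]*buf[0] = 2*2 = 4 → [2, 4, 6, 4, 2]
insert 4 at 4 → [2, 4, 6, 4, 4, 2]
insert 0 at 0 → [0, 2, 4, 6, 4, 4, 2]
reverse → [2, 4, 4, 6, 4, 2, 0]
pop() removes 0 → [2, 4, 4, 6, 4, 2]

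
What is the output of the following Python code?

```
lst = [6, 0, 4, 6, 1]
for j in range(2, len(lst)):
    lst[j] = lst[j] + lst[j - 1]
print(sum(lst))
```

31

j=2: lst[2] = 4+0 = 4 → [6, 0, 4, 6, 1]
j=3: lst[3] = 6+4 = 10 → [6, 0, 4, 10, 1]
j=4: lst[4] = 1+10 = 11 → [6, 0, 4, 10, 11]
sum = 31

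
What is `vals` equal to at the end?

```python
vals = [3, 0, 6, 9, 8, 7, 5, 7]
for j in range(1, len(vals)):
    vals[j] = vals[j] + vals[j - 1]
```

j=1: vals[1] = 0+3 = 3 → [3, 3, 6, 9, 8, 7, 5, 7]
j=2: vals[2] = 6+3 = 9 → [3, 3, 9, 9, 8, 7, 5, 7]
j=3: vals[3] = 9+9 = 18 → [3, 3, 9, 18, 8, 7, 5, 7]
j=4: vals[4] = 8+18 = 26 → [3, 3, 9, 18, 26, 7, 5, 7]
j=5: vals[5] = 7+26 = 33 → [3, 3, 9, 18, 26, 33, 5, 7]
j=6: vals[6] = 5+33 = 38 → [3, 3, 9, 18, 26, 33, 38, 7]
j=7: vals[7] = 7+38 = 45 → [3, 3, 9, 18, 26, 33, 38, 45]

[3, 3, 9, 18, 26, 33, 38, 45]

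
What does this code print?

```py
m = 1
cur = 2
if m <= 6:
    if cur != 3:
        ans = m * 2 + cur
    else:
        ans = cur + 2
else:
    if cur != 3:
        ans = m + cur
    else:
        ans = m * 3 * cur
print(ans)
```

4

m=1, cur=2
m <= 6 is True; cur != 3 is True
→ ans = m * 2 + cur = 4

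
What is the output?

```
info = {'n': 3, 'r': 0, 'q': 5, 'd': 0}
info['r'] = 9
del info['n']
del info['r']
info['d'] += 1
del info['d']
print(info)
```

info['r'] = 9 → {'n': 3, 'r': 9, 'q': 5, 'd': 0}
del 'n' → {'r': 9, 'q': 5, 'd': 0}
del 'r' → {'q': 5, 'd': 0}
info['d'] = 0+1 = 1 → {'q': 5, 'd': 1}
del 'd' → {'q': 5}

{'q': 5}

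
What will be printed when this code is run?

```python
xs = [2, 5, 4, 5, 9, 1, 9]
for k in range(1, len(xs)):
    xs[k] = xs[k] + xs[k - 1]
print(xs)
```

k=1: xs[1] = 5+2 = 7 → [2, 7, 4, 5, 9, 1, 9]
k=2: xs[2] = 4+7 = 11 → [2, 7, 11, 5, 9, 1, 9]
k=3: xs[3] = 5+11 = 16 → [2, 7, 11, 16, 9, 1, 9]
k=4: xs[4] = 9+16 = 25 → [2, 7, 11, 16, 25, 1, 9]
k=5: xs[5] = 1+25 = 26 → [2, 7, 11, 16, 25, 26, 9]
k=6: xs[6] = 9+26 = 35 → [2, 7, 11, 16, 25, 26, 35]

[2, 7, 11, 16, 25, 26, 35]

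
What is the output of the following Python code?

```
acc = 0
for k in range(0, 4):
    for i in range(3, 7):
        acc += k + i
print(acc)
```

k=0,i=3: acc = 0+3 = 3
k=0,i=4: acc = 3+4 = 7
k=0,i=5: acc = 7+5 = 12
k=0,i=6: acc = 12+6 = 18
k=1,i=3: acc = 18+4 = 22
k=1,i=4: acc = 22+5 = 27
k=1,i=5: acc = 27+6 = 33
k=1,i=6: acc = 33+7 = 40
k=2,i=3: acc = 40+5 = 45
k=2,i=4: acc = 45+6 = 51
k=2,i=5: acc = 51+7 = 58
k=2,i=6: acc = 58+8 = 66
k=3,i=3: acc = 66+6 = 72
k=3,i=4: acc = 72+7 = 79
k=3,i=5: acc = 79+8 = 87
k=3,i=6: acc = 87+9 = 96

96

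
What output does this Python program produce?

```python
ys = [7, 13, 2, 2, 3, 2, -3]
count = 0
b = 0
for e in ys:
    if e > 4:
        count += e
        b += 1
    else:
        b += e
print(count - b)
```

e=7: >4, count = 0+7 = 7; b=1
e=13: >4, count = 7+13 = 20; b=2
e=2: not >4; b=4
e=2: not >4; b=6
e=3: not >4; b=9
e=2: not >4; b=11
e=-3: not >4; b=8
count-b = 20-8 = 12

12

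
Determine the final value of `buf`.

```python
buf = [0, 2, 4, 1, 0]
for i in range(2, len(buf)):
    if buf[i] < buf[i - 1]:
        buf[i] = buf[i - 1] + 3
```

i=2: 4>=2, unchanged → [0, 2, 4, 1, 0]
i=3: 1<4, buf[3] = 4+3 = 7 → [0, 2, 4, 7, 0]
i=4: 0<7, buf[4] = 7+3 = 10 → [0, 2, 4, 7, 10]

[0, 2, 4, 7, 10]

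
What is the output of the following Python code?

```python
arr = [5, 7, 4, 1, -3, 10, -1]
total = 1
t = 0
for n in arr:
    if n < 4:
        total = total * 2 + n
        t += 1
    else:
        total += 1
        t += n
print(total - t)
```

n=5: not <4, total = 1+1 = 2; t=5
n=7: not <4, total = 2+1 = 3; t=12
n=4: not <4, total = 3+1 = 4; t=16
n=1: <4, total = 4*2+1 = 9; t=17
n=-3: <4, total = 9*2+(-3) = 15; t=18
n=10: not <4, total = 15+1 = 16; t=28
n=-1: <4, total = 16*2+(-1) = 31; t=29
total-t = 31-29 = 2

2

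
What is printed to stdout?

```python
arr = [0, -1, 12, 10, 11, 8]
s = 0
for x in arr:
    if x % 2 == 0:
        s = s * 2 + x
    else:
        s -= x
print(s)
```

62

x=0: even, s = 0*2+0 = 0
x=-1: not even, s = 0-(-1) = 1
x=12: even, s = 1*2+12 = 14
x=10: even, s = 14*2+10 = 38
x=11: not even, s = 38-11 = 27
x=8: even, s = 27*2+8 = 62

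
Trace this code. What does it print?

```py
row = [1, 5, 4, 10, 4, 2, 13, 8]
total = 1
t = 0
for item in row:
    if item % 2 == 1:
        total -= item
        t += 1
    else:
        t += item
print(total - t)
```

-49

item=1: odd, total = 1-1 = 0; t=1
item=5: odd, total = 0-5 = -5; t=2
item=4: not odd; t=6
item=10: not odd; t=16
item=4: not odd; t=20
item=2: not odd; t=22
item=13: odd, total = (-5)-13 = -18; t=23
item=8: not odd; t=31
total-t = (-18)-31 = -49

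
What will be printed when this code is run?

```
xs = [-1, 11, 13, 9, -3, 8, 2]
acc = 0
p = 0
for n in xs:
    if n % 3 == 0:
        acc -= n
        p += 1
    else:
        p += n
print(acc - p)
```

-41

n=-1: not %3==0; p=-1
n=11: not %3==0; p=10
n=13: not %3==0; p=23
n=9: %3==0, acc = 0-9 = -9; p=24
n=-3: %3==0, acc = (-9)-(-3) = -6; p=25
n=8: not %3==0; p=33
n=2: not %3==0; p=35
acc-p = (-6)-35 = -41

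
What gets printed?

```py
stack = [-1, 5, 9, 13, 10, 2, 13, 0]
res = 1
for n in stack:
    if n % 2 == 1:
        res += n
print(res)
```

40

n=-1: odd, res = 1+(-1) = 0
n=5: odd, res = 0+5 = 5
n=9: odd, res = 5+9 = 14
n=13: odd, res = 14+13 = 27
n=10: not odd
n=2: not odd
n=13: odd, res = 27+13 = 40
n=0: not odd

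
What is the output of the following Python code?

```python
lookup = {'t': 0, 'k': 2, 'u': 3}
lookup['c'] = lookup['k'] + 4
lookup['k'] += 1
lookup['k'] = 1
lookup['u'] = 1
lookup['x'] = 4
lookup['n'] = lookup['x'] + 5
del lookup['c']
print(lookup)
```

lookup['c'] = lookup['k']+4 = 6 → {'t': 0, 'k': 2, 'u': 3, 'c': 6}
lookup['k'] = 2+1 = 3 → {'t': 0, 'k': 3, 'u': 3, 'c': 6}
lookup['k'] = 1 → {'t': 0, 'k': 1, 'u': 3, 'c': 6}
lookup['u'] = 1 → {'t': 0, 'k': 1, 'u': 1, 'c': 6}
lookup['x'] = 4 → {'t': 0, 'k': 1, 'u': 1, 'c': 6, 'x': 4}
lookup['n'] = lookup['x']+5 = 9 → {'t': 0, 'k': 1, 'u': 1, 'c': 6, 'x': 4, 'n': 9}
del 'c' → {'t': 0, 'k': 1, 'u': 1, 'x': 4, 'n': 9}

{'t': 0, 'k': 1, 'u': 1, 'x': 4, 'n': 9}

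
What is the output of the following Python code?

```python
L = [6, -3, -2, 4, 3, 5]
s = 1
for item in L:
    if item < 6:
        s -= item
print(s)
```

-6

item=6: not <6
item=-3: <6, s = 1-(-3) = 4
item=-2: <6, s = 4-(-2) = 6
item=4: <6, s = 6-4 = 2
item=3: <6, s = 2-3 = -1
item=5: <6, s = (-1)-5 = -6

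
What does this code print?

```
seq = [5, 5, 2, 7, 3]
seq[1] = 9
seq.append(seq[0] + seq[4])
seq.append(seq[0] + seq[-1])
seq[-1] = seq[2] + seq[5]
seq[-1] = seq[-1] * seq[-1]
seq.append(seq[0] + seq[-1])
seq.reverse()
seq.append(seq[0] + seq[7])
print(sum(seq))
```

349

seq[1] = 9 → [5, 9, 2, 7, 3]
append seq[0]+seq[4] = 5+3 = 8 → [5, 9, 2, 7, 3, 8]
append seq[0]+seq[-1] = 5+8 = 13 → [5, 9, 2, 7, 3, 8, 13]
seq[-1] = seq[2]+seq[5] = 2+8 = 10 → [5, 9, 2, 7, 3, 8, 10]
seq[-1] = seq[-1]*seq[-1] = 10*10 = 100 → [5, 9, 2, 7, 3, 8, 100]
append seq[0]+seq[-1] = 5+100 = 105 → [5, 9, 2, 7, 3, 8, 100, 105]
reverse → [105, 100, 8, 3, 7, 2, 9, 5]
append seq[0]+seq[7] = 105+5 = 110 → [105, 100, 8, 3, 7, 2, 9, 5, 110]
sum = 349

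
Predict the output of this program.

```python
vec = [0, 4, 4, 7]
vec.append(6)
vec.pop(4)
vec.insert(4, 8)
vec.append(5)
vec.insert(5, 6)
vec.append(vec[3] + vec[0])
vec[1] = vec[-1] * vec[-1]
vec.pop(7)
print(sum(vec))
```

79

append 6 → [0, 4, 4, 7, 6]
pop(4) removes 6 → [0, 4, 4, 7]
insert 8 at 4 → [0, 4, 4, 7, 8]
append 5 → [0, 4, 4, 7, 8, 5]
insert 6 at 5 → [0, 4, 4, 7, 8, 6, 5]
append vec[3]+vec[0] = 7+0 = 7 → [0, 4, 4, 7, 8, 6, 5, 7]
vec[1] = vec[-1]*vec[-1] = 7*7 = 49 → [0, 49, 4, 7, 8, 6, 5, 7]
pop(7) removes 7 → [0, 49, 4, 7, 8, 6, 5]
sum = 79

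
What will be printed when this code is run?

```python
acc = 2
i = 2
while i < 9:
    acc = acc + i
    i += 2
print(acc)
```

i=2: acc = 2+2 = 4
i=4: acc = 4+4 = 8
i=6: acc = 8+6 = 14
i=8: acc = 14+8 = 22

22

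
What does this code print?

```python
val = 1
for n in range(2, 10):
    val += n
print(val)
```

n=2: val = 1+2 = 3
n=3: val = 3+3 = 6
n=4: val = 6+4 = 10
n=5: val = 10+5 = 15
n=6: val = 15+6 = 21
n=7: val = 21+7 = 28
n=8: val = 28+8 = 36
n=9: val = 36+9 = 45

45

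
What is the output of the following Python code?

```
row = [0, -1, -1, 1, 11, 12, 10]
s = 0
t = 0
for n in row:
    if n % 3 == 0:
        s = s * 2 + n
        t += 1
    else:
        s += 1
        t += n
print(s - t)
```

-1

n=0: %3==0, s = 0*2+0 = 0; t=1
n=-1: not %3==0, s = 0+1 = 1; t=0
n=-1: not %3==0, s = 1+1 = 2; t=-1
n=1: not %3==0, s = 2+1 = 3; t=0
n=11: not %3==0, s = 3+1 = 4; t=11
n=12: %3==0, s = 4*2+12 = 20; t=12
n=10: not %3==0, s = 20+1 = 21; t=22
s-t = 21-22 = -1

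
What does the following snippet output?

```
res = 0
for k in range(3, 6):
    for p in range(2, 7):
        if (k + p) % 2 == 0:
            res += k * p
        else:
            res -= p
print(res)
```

k=3,p=2: odd sum, res = 0-2 = -2
k=3,p=3: even sum, res = (-2)+9 = 7
k=3,p=4: odd sum, res = 7-4 = 3
k=3,p=5: even sum, res = 3+15 = 18
k=3,p=6: odd sum, res = 18-6 = 12
k=4,p=2: even sum, res = 12+8 = 20
k=4,p=3: odd sum, res = 20-3 = 17
k=4,p=4: even sum, res = 17+16 = 33
k=4,p=5: odd sum, res = 33-5 = 28
k=4,p=6: even sum, res = 28+24 = 52
k=5,p=2: odd sum, res = 52-2 = 50
k=5,p=3: even sum, res = 50+15 = 65
k=5,p=4: odd sum, res = 65-4 = 61
k=5,p=5: even sum, res = 61+25 = 86
k=5,p=6: odd sum, res = 86-6 = 80

80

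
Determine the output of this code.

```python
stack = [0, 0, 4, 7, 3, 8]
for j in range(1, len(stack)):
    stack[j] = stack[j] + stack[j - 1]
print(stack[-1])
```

j=1: stack[1] = 0+0 = 0 → [0, 0, 4, 7, 3, 8]
j=2: stack[2] = 4+0 = 4 → [0, 0, 4, 7, 3, 8]
j=3: stack[3] = 7+4 = 11 → [0, 0, 4, 11, 3, 8]
j=4: stack[4] = 3+11 = 14 → [0, 0, 4, 11, 14, 8]
j=5: stack[5] = 8+14 = 22 → [0, 0, 4, 11, 14, 22]

22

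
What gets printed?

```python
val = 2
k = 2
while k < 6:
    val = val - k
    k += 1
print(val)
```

-12

k=2: val = 2-2 = 0
k=3: val = 0-3 = -3
k=4: val = (-3)-4 = -7
k=5: val = (-7)-5 = -12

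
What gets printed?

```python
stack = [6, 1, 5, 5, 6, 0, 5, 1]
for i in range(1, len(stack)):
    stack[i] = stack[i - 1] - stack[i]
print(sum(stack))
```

-49

i=1: stack[1] = 6-1 = 5 → [6, 5, 5, 5, 6, 0, 5, 1]
i=2: stack[2] = 5-5 = 0 → [6, 5, 0, 5, 6, 0, 5, 1]
i=3: stack[3] = 0-5 = -5 → [6, 5, 0, -5, 6, 0, 5, 1]
i=4: stack[4] = (-5)-6 = -11 → [6, 5, 0, -5, -11, 0, 5, 1]
i=5: stack[5] = (-11)-0 = -11 → [6, 5, 0, -5, -11, -11, 5, 1]
i=6: stack[6] = (-11)-5 = -16 → [6, 5, 0, -5, -11, -11, -16, 1]
i=7: stack[7] = (-16)-1 = -17 → [6, 5, 0, -5, -11, -11, -16, -17]
sum = -49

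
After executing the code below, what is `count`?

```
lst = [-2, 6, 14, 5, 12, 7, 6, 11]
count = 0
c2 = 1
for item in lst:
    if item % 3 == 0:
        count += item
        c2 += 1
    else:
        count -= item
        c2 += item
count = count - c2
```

item=-2: not %3==0, count = 0-(-2) = 2; c2=-1
item=6: %3==0, count = 2+6 = 8; c2=0
item=14: not %3==0, count = 8-14 = -6; c2=14
item=5: not %3==0, count = (-6)-5 = -11; c2=19
item=12: %3==0, count = (-11)+12 = 1; c2=20
item=7: not %3==0, count = 1-7 = -6; c2=27
item=6: %3==0, count = (-6)+6 = 0; c2=28
item=11: not %3==0, count = 0-11 = -11; c2=39
count-c2 = (-11)-39 = -50

-50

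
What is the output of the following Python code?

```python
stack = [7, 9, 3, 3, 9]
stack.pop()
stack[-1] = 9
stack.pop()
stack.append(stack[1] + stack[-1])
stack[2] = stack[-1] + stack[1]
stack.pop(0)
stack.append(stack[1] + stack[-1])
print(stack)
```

[9, 21, 12, 33]

pop() removes 9 → [7, 9, 3, 3]
stack[-1] = 9 → [7, 9, 3, 9]
pop() removes 9 → [7, 9, 3]
append stack[1]+stack[-1] = 9+3 = 12 → [7, 9, 3, 12]
stack[2] = stack[-1]+stack[1] = 12+9 = 21 → [7, 9, 21, 12]
pop(0) removes 7 → [9, 21, 12]
append stack[1]+stack[-1] = 21+12 = 33 → [9, 21, 12, 33]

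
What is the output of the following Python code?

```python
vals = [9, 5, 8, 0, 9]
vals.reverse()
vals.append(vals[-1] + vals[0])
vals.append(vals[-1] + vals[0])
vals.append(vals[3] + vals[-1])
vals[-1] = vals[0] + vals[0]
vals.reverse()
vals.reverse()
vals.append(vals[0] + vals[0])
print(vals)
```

[9, 0, 8, 5, 9, 18, 27, 18, 18]

reverse → [9, 0, 8, 5, 9]
append vals[-1]+vals[0] = 9+9 = 18 → [9, 0, 8, 5, 9, 18]
append vals[-1]+vals[0] = 18+9 = 27 → [9, 0, 8, 5, 9, 18, 27]
append vals[3]+vals[-1] = 5+27 = 32 → [9, 0, 8, 5, 9, 18, 27, 32]
vals[-1] = vals[0]+vals[0] = 9+9 = 18 → [9, 0, 8, 5, 9, 18, 27, 18]
reverse → [18, 27, 18, 9, 5, 8, 0, 9]
reverse → [9, 0, 8, 5, 9, 18, 27, 18]
append vals[0]+vals[0] = 9+9 = 18 → [9, 0, 8, 5, 9, 18, 27, 18, 18]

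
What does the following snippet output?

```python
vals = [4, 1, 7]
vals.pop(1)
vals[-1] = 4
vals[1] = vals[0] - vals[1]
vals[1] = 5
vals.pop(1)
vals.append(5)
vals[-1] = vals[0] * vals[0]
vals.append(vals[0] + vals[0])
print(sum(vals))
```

28

pop(1) removes 1 → [4, 7]
vals[-1] = 4 → [4, 4]
vals[1] = vals[0]-vals[1] = 4-4 = 0 → [4, 0]
vals[1] = 5 → [4, 5]
pop(1) removes 5 → [4]
append 5 → [4, 5]
vals[-1] = vals[0]*vals[0] = 4*4 = 16 → [4, 16]
append vals[0]+vals[0] = 4+4 = 8 → [4, 16, 8]
sum = 28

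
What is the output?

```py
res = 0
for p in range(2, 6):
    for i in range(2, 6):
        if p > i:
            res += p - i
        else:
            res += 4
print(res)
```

p=2,i=2: not 2>2, res = 0+4 = 4
p=2,i=3: not 2>3, res = 4+4 = 8
p=2,i=4: not 2>4, res = 8+4 = 12
p=2,i=5: not 2>5, res = 12+4 = 16
p=3,i=2: 3>2, res = 16+1 = 17
p=3,i=3: not 3>3, res = 17+4 = 21
p=3,i=4: not 3>4, res = 21+4 = 25
p=3,i=5: not 3>5, res = 25+4 = 29
p=4,i=2: 4>2, res = 29+2 = 31
p=4,i=3: 4>3, res = 31+1 = 32
p=4,i=4: not 4>4, res = 32+4 = 36
p=4,i=5: not 4>5, res = 36+4 = 40
p=5,i=2: 5>2, res = 40+3 = 43
p=5,i=3: 5>3, res = 43+2 = 45
p=5,i=4: 5>4, res = 45+1 = 46
p=5,i=5: not 5>5, res = 46+4 = 50

50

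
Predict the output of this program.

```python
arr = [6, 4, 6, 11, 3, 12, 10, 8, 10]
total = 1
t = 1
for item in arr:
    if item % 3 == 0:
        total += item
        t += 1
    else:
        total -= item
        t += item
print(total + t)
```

item=6: %3==0, total = 1+6 = 7; t=2
item=4: not %3==0, total = 7-4 = 3; t=6
item=6: %3==0, total = 3+6 = 9; t=7
item=11: not %3==0, total = 9-11 = -2; t=18
item=3: %3==0, total = (-2)+3 = 1; t=19
item=12: %3==0, total = 1+12 = 13; t=20
item=10: not %3==0, total = 13-10 = 3; t=30
item=8: not %3==0, total = 3-8 = -5; t=38
item=10: not %3==0, total = (-5)-10 = -15; t=48
total+t = (-15)+48 = 33

33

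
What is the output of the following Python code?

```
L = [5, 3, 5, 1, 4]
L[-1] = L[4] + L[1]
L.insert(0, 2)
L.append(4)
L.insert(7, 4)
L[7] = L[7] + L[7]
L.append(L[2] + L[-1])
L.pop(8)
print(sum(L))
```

L[-1] = L[4]+L[1] = 4+3 = 7 → [5, 3, 5, 1, 7]
insert 2 at 0 → [2, 5, 3, 5, 1, 7]
append 4 → [2, 5, 3, 5, 1, 7, 4]
insert 4 at 7 → [2, 5, 3, 5, 1, 7, 4, 4]
L[7] = L[7]+L[7] = 4+4 = 8 → [2, 5, 3, 5, 1, 7, 4, 8]
append L[2]+L[-1] = 3+8 = 11 → [2, 5, 3, 5, 1, 7, 4, 8, 11]
pop(8) removes 11 → [2, 5, 3, 5, 1, 7, 4, 8]
sum = 35

35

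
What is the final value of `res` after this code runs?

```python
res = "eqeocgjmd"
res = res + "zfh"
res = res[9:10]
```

+ 'zfh' → 'eqeocgjmdzfh'
slice [9:10] → 'z'

'z'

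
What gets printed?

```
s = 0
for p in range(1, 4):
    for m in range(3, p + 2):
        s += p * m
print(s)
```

27

p=2,m=3: s = 0+6 = 6
p=3,m=3: s = 6+9 = 15
p=3,m=4: s = 15+12 = 27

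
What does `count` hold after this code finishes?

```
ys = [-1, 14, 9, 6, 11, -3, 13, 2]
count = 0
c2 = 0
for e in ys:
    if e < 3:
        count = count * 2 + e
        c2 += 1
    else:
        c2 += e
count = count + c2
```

e=-1: <3, count = 0*2+(-1) = -1; c2=1
e=14: not <3; c2=15
e=9: not <3; c2=24
e=6: not <3; c2=30
e=11: not <3; c2=41
e=-3: <3, count = (-1)*2+(-3) = -5; c2=42
e=13: not <3; c2=55
e=2: <3, count = (-5)*2+2 = -8; c2=56
count+c2 = (-8)+56 = 48

48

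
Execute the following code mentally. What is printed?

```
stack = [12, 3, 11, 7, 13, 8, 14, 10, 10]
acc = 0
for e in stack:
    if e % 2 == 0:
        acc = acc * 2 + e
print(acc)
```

e=12: even, acc = 0*2+12 = 12
e=3: not even
e=11: not even
e=7: not even
e=13: not even
e=8: even, acc = 12*2+8 = 32
e=14: even, acc = 32*2+14 = 78
e=10: even, acc = 78*2+10 = 166
e=10: even, acc = 166*2+10 = 342

342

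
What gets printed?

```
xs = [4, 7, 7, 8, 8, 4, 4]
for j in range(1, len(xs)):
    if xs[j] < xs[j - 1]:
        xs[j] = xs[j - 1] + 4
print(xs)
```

j=1: 7>=4, unchanged → [4, 7, 7, 8, 8, 4, 4]
j=2: 7>=7, unchanged → [4, 7, 7, 8, 8, 4, 4]
j=3: 8>=7, unchanged → [4, 7, 7, 8, 8, 4, 4]
j=4: 8>=8, unchanged → [4, 7, 7, 8, 8, 4, 4]
j=5: 4<8, xs[5] = 8+4 = 12 → [4, 7, 7, 8, 8, 12, 4]
j=6: 4<12, xs[6] = 12+4 = 16 → [4, 7, 7, 8, 8, 12, 16]

[4, 7, 7, 8, 8, 12, 16]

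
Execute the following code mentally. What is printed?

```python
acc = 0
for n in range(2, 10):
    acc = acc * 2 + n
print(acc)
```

n=2: acc = 0*2+2 = 2
n=3: acc = 2*2+3 = 7
n=4: acc = 7*2+4 = 18
n=5: acc = 18*2+5 = 41
n=6: acc = 41*2+6 = 88
n=7: acc = 88*2+7 = 183
n=8: acc = 183*2+8 = 374
n=9: acc = 374*2+9 = 757

757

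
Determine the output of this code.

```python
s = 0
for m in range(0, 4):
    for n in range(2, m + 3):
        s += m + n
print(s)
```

m=0,n=2: s = 0+2 = 2
m=1,n=2: s = 2+3 = 5
m=1,n=3: s = 5+4 = 9
m=2,n=2: s = 9+4 = 13
m=2,n=3: s = 13+5 = 18
m=2,n=4: s = 18+6 = 24
m=3,n=2: s = 24+5 = 29
m=3,n=3: s = 29+6 = 35
m=3,n=4: s = 35+7 = 42
m=3,n=5: s = 42+8 = 50

50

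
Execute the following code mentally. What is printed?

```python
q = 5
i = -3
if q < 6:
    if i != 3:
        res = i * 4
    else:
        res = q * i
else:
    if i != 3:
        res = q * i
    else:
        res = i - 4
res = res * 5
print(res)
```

q=5, i=-3
q < 6 is True; i != 3 is True
→ res = i * 4 = -12
res = (-12)*5 = -60

-60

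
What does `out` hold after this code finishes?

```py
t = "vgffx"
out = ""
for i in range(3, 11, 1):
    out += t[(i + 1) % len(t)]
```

'xvgffxvg'

i=3: add t[4]='x' → 'x'
i=4: add t[0]='v' → 'xv'
i=5: add t[1]='g' → 'xvg'
i=6: add t[2]='f' → 'xvgf'
i=7: add t[3]='f' → 'xvgff'
i=8: add t[4]='x' → 'xvgffx'
i=9: add t[0]='v' → 'xvgffxv'
i=10: add t[1]='g' → 'xvgffxvg'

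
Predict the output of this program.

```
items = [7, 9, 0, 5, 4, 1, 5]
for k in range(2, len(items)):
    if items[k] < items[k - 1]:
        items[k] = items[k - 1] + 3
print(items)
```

k=2: 0<9, items[2] = 9+3 = 12 → [7, 9, 12, 5, 4, 1, 5]
k=3: 5<12, items[3] = 12+3 = 15 → [7, 9, 12, 15, 4, 1, 5]
k=4: 4<15, items[4] = 15+3 = 18 → [7, 9, 12, 15, 18, 1, 5]
k=5: 1<18, items[5] = 18+3 = 21 → [7, 9, 12, 15, 18, 21, 5]
k=6: 5<21, items[6] = 21+3 = 24 → [7, 9, 12, 15, 18, 21, 24]

[7, 9, 12, 15, 18, 21, 24]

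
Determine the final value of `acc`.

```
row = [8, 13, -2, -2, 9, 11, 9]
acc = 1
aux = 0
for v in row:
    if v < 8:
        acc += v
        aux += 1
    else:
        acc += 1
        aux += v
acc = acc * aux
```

104

v=8: not <8, acc = 1+1 = 2; aux=8
v=13: not <8, acc = 2+1 = 3; aux=21
v=-2: <8, acc = 3+(-2) = 1; aux=22
v=-2: <8, acc = 1+(-2) = -1; aux=23
v=9: not <8, acc = (-1)+1 = 0; aux=32
v=11: not <8, acc = 0+1 = 1; aux=43
v=9: not <8, acc = 1+1 = 2; aux=52
acc*aux = 2*52 = 104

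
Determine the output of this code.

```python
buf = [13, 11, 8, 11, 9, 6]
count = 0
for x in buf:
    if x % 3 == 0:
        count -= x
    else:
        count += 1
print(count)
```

x=13: not %3==0, count = 0+1 = 1
x=11: not %3==0, count = 1+1 = 2
x=8: not %3==0, count = 2+1 = 3
x=11: not %3==0, count = 3+1 = 4
x=9: %3==0, count = 4-9 = -5
x=6: %3==0, count = (-5)-6 = -11

-11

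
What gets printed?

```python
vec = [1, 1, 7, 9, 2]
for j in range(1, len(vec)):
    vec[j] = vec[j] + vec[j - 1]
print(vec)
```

[1, 2, 9, 18, 20]

j=1: vec[1] = 1+1 = 2 → [1, 2, 7, 9, 2]
j=2: vec[2] = 7+2 = 9 → [1, 2, 9, 9, 2]
j=3: vec[3] = 9+9 = 18 → [1, 2, 9, 18, 2]
j=4: vec[4] = 2+18 = 20 → [1, 2, 9, 18, 20]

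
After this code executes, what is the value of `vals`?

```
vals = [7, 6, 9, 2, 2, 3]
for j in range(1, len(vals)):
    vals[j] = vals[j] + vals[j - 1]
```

j=1: vals[1] = 6+7 = 13 → [7, 13, 9, 2, 2, 3]
j=2: vals[2] = 9+13 = 22 → [7, 13, 22, 2, 2, 3]
j=3: vals[3] = 2+22 = 24 → [7, 13, 22, 24, 2, 3]
j=4: vals[4] = 2+24 = 26 → [7, 13, 22, 24, 26, 3]
j=5: vals[5] = 3+26 = 29 → [7, 13, 22, 24, 26, 29]

[7, 13, 22, 24, 26, 29]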